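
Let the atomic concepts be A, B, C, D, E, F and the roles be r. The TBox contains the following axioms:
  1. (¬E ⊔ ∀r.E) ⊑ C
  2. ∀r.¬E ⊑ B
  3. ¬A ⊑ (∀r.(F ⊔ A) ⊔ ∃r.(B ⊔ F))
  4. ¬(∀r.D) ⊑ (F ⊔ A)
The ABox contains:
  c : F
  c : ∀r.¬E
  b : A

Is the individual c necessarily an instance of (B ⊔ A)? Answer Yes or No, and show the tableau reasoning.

1. c : (B ⊔ A)?  L(c) = {F, ∀r.¬E} ∪ {(¬B ⊓ ¬A)}
   clash {B, ¬B} at c — c ∈ (B ⊔ A)
2. Hence c : (B ⊔ A): entailed.

Yes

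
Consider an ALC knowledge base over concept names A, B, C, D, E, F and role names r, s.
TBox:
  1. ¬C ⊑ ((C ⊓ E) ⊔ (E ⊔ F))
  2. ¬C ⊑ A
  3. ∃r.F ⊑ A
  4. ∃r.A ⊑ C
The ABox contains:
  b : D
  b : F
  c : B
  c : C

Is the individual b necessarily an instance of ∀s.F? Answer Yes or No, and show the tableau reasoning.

No

1. b : ∀s.F?  L(b) = {D, F} ∪ {∃s.¬F}
   open: L(b) ⊇ {C, D, F, ∀r.¬F, ∃s.¬F} (+ ∃-successors) — b ∉ ∀s.F possible
2. Hence b : ∀s.F: not entailed.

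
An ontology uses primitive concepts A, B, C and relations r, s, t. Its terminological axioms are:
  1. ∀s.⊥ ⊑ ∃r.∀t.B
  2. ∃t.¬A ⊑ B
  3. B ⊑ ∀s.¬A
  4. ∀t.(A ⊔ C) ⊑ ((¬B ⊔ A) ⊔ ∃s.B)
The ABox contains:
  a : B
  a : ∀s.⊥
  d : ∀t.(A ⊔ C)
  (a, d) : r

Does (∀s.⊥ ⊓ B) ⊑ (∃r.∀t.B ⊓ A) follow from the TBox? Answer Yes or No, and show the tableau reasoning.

No

1. (∀s.⊥ ⊓ B) ⊑ (∃r.∀t.B ⊓ A)  ⇔  ((∀s.⊥ ⊓ B) ⊓ (∀r.∃t.¬B ⊔ ¬A)) unsat w.r.t. T
   apply at x₀: ∀s.⊥⊑∃r.∀t.B; B⊑∀s.¬A
   open: L(x₀) ⊇ {B, ¬A, ∀s.¬A, ∀s.⊥, ∃r.∀t.B, …} (+ ∃-successors)
2. Hence (∀s.⊥ ⊓ B) ⊑ (∃r.∀t.B ⊓ A): not entailed.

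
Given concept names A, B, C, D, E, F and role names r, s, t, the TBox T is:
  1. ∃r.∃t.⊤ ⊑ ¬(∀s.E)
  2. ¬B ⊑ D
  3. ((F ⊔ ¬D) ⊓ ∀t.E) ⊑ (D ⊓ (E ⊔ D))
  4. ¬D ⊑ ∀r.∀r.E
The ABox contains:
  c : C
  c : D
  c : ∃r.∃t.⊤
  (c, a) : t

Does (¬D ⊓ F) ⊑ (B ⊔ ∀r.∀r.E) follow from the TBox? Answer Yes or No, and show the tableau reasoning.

Yes

1. (¬D ⊓ F) ⊑ (B ⊔ ∀r.∀r.E)  ⇔  ((¬D ⊓ F) ⊓ (¬B ⊓ ∃r.∃r.¬E)) unsat w.r.t. T
   all branches close; clash {D, ¬D} at x₀
2. Hence (¬D ⊓ F) ⊑ (B ⊔ ∀r.∀r.E): entailed.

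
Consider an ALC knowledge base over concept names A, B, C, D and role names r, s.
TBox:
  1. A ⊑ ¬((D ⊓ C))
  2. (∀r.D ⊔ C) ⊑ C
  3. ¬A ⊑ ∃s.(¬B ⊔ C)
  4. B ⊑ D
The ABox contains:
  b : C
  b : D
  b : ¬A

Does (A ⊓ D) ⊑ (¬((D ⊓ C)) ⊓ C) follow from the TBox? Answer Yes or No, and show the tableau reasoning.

1. (A ⊓ D) ⊑ (¬((D ⊓ C)) ⊓ C)  ⇔  ((A ⊓ D) ⊓ ((D ⊓ C) ⊔ ¬C)) unsat w.r.t. T
   apply at x₀: A⊑¬((D ⊓ C))
   open: L(x₀) ⊇ {A, D, ¬C, ∃r.¬D} (+ ∃-successors)
2. Hence (A ⊓ D) ⊑ (¬((D ⊓ C)) ⊓ C): not entailed.

No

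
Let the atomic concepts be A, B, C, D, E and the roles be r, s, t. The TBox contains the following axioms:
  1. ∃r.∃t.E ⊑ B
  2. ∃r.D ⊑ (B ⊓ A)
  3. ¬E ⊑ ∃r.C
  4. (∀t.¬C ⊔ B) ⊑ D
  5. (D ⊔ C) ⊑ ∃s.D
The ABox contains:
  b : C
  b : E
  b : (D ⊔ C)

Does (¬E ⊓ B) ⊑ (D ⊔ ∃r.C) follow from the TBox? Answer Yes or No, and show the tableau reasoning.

Yes

1. (¬E ⊓ B) ⊑ (D ⊔ ∃r.C)  ⇔  ((¬E ⊓ B) ⊓ (¬D ⊓ ∀r.¬C)) unsat w.r.t. T
   all branches close; clash {D, ¬D} at x₀
2. Hence (¬E ⊓ B) ⊑ (D ⊔ ∃r.C): entailed.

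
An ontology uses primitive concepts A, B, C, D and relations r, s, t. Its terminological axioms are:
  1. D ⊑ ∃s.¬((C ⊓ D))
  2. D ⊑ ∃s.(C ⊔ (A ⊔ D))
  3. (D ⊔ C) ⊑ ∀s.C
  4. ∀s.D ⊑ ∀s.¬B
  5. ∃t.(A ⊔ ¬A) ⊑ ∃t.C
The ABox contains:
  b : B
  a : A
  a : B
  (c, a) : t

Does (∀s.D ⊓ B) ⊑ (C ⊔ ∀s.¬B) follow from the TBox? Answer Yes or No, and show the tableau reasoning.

Yes

1. (∀s.D ⊓ B) ⊑ (C ⊔ ∀s.¬B)  ⇔  ((∀s.D ⊓ B) ⊓ (¬C ⊓ ∃s.B)) unsat w.r.t. T
   all branches close; clash {B, ¬B} at an ∃-successor
2. Hence (∀s.D ⊓ B) ⊑ (C ⊔ ∀s.¬B): entailed.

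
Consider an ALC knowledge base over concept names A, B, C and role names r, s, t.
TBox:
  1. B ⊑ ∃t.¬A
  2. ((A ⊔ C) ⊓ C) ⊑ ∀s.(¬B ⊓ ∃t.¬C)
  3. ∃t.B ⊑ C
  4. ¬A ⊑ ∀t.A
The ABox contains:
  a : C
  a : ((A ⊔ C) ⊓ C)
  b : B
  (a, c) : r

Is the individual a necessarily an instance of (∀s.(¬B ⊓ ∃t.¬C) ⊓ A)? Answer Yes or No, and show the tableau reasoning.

1. a : (∀s.(¬B ⊓ ∃t.¬C) ⊓ A)?  L(a) = {C, ((A ⊔ C) ⊓ C)} ∪ {(∃s.(B ⊔ ∀t.C) ⊔ ¬A)}
   apply at a: ((A ⊔ C) ⊓ C)⊑∀s.(¬B ⊓ ∃t.¬C)
   open: L(a) ⊇ {C, ¬A, ¬B, ∀s.(¬B ⊓ ∃t.¬C), ∀t.A} — a ∉ (∀s.(¬B ⊓ ∃t.¬C) ⊓ A) possible
2. Hence a : (∀s.(¬B ⊓ ∃t.¬C) ⊓ A): not entailed.

No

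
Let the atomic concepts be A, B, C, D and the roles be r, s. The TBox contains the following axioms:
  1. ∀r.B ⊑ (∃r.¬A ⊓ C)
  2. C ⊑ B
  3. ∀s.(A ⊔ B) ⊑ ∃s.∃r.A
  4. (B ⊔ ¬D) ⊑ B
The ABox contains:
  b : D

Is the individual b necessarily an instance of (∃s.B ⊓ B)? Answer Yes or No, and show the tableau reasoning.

1. b : (∃s.B ⊓ B)?  L(b) = {D} ∪ {(∀s.¬B ⊔ ¬B)}
   open: L(b) ⊇ {D, ¬B, ¬C, ∃r.¬B, ∃s.(¬A ⊓ ¬B)} (+ ∃-successors) — b ∉ (∃s.B ⊓ B) possible
2. Hence b : (∃s.B ⊓ B): not entailed.

No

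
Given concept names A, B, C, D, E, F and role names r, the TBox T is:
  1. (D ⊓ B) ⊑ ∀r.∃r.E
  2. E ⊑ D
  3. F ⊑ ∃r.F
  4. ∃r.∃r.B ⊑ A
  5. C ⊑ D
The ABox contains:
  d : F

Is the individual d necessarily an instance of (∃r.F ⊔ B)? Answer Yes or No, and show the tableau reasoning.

1. d : (∃r.F ⊔ B)?  L(d) = {F} ∪ {(∀r.¬F ⊓ ¬B)}
   clash {F, ¬F} at an ∃-successor — d ∈ (∃r.F ⊔ B)
2. Hence d : (∃r.F ⊔ B): entailed.

Yes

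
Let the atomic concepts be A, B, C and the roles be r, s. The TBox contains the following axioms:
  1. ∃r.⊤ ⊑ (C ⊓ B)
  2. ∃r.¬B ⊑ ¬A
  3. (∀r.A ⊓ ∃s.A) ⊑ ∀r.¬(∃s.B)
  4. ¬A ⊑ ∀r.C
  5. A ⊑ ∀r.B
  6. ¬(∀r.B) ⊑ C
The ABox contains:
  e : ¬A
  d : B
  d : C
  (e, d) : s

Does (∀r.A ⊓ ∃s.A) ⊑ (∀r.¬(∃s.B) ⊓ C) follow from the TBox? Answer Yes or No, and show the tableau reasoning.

No

1. (∀r.A ⊓ ∃s.A) ⊑ (∀r.¬(∃s.B) ⊓ C)  ⇔  ((∀r.A ⊓ ∃s.A) ⊓ (∃r.∃s.B ⊔ ¬C)) unsat w.r.t. T
   apply at x₀: (∀r.A ⊓ ∃s.A)⊑∀r.¬(∃s.B)
   open: L(x₀) ⊇ {A, ¬C, ∀r.A, ∀r.B, ∀r.∀s.¬B, …} (+ ∃-successors)
2. Hence (∀r.A ⊓ ∃s.A) ⊑ (∀r.¬(∃s.B) ⊓ C): not entailed.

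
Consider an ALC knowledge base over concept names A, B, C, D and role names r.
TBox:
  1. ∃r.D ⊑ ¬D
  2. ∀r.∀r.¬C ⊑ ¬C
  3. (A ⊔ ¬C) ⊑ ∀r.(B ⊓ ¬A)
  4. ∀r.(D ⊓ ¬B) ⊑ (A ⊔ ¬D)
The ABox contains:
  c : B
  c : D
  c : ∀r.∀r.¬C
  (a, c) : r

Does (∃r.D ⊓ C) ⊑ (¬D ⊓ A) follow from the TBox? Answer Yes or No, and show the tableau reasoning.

1. (∃r.D ⊓ C) ⊑ (¬D ⊓ A)  ⇔  ((∃r.D ⊓ C) ⊓ (D ⊔ ¬A)) unsat w.r.t. T
   apply at x₀: ∃r.D⊑¬D
   open: L(x₀) ⊇ {C, ¬A, ¬D, ∃r.(¬D ⊔ B), ∃r.D, …} (+ ∃-successors)
2. Hence (∃r.D ⊓ C) ⊑ (¬D ⊓ A): not entailed.

No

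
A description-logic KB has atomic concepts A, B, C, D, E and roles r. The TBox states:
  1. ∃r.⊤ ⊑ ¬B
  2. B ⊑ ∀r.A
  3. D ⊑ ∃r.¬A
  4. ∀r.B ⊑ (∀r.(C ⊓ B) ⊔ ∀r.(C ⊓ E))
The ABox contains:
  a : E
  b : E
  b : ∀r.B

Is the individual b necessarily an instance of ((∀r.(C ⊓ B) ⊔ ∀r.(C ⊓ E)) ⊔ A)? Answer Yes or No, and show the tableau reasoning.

Yes

1. b : ((∀r.(C ⊓ B) ⊔ ∀r.(C ⊓ E)) ⊔ A)?  L(b) = {E, ∀r.B} ∪ {((∃r.(¬C ⊔ ¬B) ⊓ ∃r.(¬C ⊔ ¬E)) ⊓ ¬A)}
   clash {B, ¬B} at an ∃-successor — b ∈ ((∀r.(C ⊓ B) ⊔ ∀r.(C ⊓ E)) ⊔ A)
2. Hence b : ((∀r.(C ⊓ B) ⊔ ∀r.(C ⊓ E)) ⊔ A): entailed.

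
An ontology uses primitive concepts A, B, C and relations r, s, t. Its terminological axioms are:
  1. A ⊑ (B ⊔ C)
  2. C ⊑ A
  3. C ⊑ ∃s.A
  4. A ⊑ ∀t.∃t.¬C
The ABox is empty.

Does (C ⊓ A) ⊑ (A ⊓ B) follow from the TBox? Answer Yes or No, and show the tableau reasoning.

1. (C ⊓ A) ⊑ (A ⊓ B)  ⇔  ((C ⊓ A) ⊓ (¬A ⊔ ¬B)) unsat w.r.t. T
   apply at x₀: A⊑(B ⊔ C); C⊑∃s.A; A⊑∀t.∃t.¬C
   open: L(x₀) ⊇ {A, C, ¬B, ∀t.∃t.¬C, ∃s.A} (+ ∃-successors)
2. Hence (C ⊓ A) ⊑ (A ⊓ B): not entailed.

No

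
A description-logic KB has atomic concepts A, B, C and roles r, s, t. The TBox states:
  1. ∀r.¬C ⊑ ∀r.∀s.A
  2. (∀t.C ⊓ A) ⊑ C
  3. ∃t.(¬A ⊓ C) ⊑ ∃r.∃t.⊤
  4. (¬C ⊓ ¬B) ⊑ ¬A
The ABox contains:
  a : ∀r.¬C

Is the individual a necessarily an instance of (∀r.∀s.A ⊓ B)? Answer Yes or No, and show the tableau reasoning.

No

1. a : (∀r.∀s.A ⊓ B)?  L(a) = {∀r.¬C} ∪ {(∃r.∃s.¬A ⊔ ¬B)}
   apply at a: ∀r.¬C⊑∀r.∀s.A
   open: L(a) ⊇ {C, ¬B, ∀r.¬C, ∀r.∀s.A, ∀t.(A ⊔ ¬C)} — a ∉ (∀r.∀s.A ⊓ B) possible
2. Hence a : (∀r.∀s.A ⊓ B): not entailed.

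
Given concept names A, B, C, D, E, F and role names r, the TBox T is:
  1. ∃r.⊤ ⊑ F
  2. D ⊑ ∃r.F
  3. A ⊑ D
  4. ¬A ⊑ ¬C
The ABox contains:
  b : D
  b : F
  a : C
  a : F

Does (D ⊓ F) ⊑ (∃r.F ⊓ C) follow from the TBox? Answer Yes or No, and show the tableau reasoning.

No

1. (D ⊓ F) ⊑ (∃r.F ⊓ C)  ⇔  ((D ⊓ F) ⊓ (∀r.¬F ⊔ ¬C)) unsat w.r.t. T
   apply at x₀: D⊑∃r.F
   open: L(x₀) ⊇ {A, D, F, ¬C, ∃r.F} (+ ∃-successors)
2. Hence (D ⊓ F) ⊑ (∃r.F ⊓ C): not entailed.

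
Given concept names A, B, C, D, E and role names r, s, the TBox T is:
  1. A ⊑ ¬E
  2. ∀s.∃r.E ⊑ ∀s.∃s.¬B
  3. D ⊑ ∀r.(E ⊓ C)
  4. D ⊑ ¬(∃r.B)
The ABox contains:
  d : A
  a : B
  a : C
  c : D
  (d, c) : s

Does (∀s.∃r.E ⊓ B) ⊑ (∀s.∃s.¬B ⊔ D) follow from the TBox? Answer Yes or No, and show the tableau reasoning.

1. (∀s.∃r.E ⊓ B) ⊑ (∀s.∃s.¬B ⊔ D)  ⇔  ((∀s.∃r.E ⊓ B) ⊓ (∃s.∀s.B ⊓ ¬D)) unsat w.r.t. T
   all branches close; clash {B, ¬B} at an ∃-successor
2. Hence (∀s.∃r.E ⊓ B) ⊑ (∀s.∃s.¬B ⊔ D): entailed.

Yes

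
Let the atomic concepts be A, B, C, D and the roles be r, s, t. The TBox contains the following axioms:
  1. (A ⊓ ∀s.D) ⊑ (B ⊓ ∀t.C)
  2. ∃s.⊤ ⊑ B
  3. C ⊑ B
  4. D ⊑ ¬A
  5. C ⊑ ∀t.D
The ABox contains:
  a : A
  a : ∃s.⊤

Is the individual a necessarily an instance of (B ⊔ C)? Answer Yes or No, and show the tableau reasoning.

1. a : (B ⊔ C)?  L(a) = {A, ∃s.⊤} ∪ {(¬B ⊓ ¬C)}
   clash {A, ¬A} at a — a ∈ (B ⊔ C)
2. Hence a : (B ⊔ C): entailed.

Yes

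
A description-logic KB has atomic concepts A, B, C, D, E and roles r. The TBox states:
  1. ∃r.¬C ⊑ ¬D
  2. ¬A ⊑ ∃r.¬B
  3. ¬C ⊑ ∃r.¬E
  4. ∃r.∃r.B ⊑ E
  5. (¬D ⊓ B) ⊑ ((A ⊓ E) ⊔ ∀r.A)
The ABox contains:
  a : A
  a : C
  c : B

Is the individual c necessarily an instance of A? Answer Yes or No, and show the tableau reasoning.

1. c : A?  L(c) = {B} ∪ {¬A}
   apply at c: ¬A⊑∃r.¬B
   open: L(c) ⊇ {B, C, D, ¬A, ∀r.C, …} (+ ∃-successors) — c ∉ A possible
2. Hence c : A: not entailed.

No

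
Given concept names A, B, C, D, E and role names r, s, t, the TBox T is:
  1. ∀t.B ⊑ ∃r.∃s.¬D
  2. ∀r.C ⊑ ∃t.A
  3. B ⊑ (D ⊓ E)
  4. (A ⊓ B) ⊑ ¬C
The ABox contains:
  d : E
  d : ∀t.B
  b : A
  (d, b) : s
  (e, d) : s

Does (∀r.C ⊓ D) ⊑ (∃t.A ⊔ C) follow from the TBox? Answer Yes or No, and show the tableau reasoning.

1. (∀r.C ⊓ D) ⊑ (∃t.A ⊔ C)  ⇔  ((∀r.C ⊓ D) ⊓ (∀t.¬A ⊓ ¬C)) unsat w.r.t. T
   all branches close; clash {A, ¬A} at an ∃-successor
2. Hence (∀r.C ⊓ D) ⊑ (∃t.A ⊔ C): entailed.

Yes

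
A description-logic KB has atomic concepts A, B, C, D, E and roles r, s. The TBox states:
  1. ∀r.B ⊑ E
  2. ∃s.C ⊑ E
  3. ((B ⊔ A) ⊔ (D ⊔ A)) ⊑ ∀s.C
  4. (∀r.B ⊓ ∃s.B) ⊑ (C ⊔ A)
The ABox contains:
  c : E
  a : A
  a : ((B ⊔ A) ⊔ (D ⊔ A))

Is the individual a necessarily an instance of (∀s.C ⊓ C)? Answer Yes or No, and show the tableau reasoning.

1. a : (∀s.C ⊓ C)?  L(a) = {A, ((B ⊔ A) ⊔ (D ⊔ A))} ∪ {(∃s.¬C ⊔ ¬C)}
   apply at a: ((B ⊔ A) ⊔ (D ⊔ A))⊑∀s.C
   open: L(a) ⊇ {A, ¬C, ∀s.C, ∀s.¬C, ∃r.¬B} (+ ∃-successors) — a ∉ (∀s.C ⊓ C) possible
2. Hence a : (∀s.C ⊓ C): not entailed.

No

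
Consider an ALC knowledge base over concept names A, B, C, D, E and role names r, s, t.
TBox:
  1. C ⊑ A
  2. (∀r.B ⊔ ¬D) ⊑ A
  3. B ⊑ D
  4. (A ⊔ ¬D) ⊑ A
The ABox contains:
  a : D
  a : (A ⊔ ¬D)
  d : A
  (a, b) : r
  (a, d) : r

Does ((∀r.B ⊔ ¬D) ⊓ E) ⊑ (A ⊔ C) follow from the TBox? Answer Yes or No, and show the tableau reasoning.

1. ((∀r.B ⊔ ¬D) ⊓ E) ⊑ (A ⊔ C)  ⇔  (((∀r.B ⊔ ¬D) ⊓ E) ⊓ (¬A ⊓ ¬C)) unsat w.r.t. T
   all branches close; clash {D, ¬D} at x₀
2. Hence ((∀r.B ⊔ ¬D) ⊓ E) ⊑ (A ⊔ C): entailed.

Yes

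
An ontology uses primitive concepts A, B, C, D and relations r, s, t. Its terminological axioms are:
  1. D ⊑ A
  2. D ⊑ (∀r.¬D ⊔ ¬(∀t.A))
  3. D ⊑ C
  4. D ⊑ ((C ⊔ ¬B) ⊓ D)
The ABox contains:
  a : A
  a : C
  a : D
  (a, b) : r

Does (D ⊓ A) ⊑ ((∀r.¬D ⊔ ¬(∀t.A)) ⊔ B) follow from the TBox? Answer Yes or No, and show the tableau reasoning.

1. (D ⊓ A) ⊑ ((∀r.¬D ⊔ ¬(∀t.A)) ⊔ B)  ⇔  ((D ⊓ A) ⊓ ((∃r.D ⊓ ∀t.A) ⊓ ¬B)) unsat w.r.t. T
   all branches close; clash {A, ¬A} at an ∃-successor
2. Hence (D ⊓ A) ⊑ ((∀r.¬D ⊔ ¬(∀t.A)) ⊔ B): entailed.

Yes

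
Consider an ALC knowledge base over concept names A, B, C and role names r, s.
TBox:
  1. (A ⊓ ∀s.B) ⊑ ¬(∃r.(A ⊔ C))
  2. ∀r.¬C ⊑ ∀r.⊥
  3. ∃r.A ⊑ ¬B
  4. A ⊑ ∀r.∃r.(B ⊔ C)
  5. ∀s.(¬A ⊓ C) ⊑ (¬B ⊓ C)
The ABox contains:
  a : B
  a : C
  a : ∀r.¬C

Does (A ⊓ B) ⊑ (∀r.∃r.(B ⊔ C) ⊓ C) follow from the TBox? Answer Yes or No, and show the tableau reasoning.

No

1. (A ⊓ B) ⊑ (∀r.∃r.(B ⊔ C) ⊓ C)  ⇔  ((A ⊓ B) ⊓ (∃r.∀r.(¬B ⊓ ¬C) ⊔ ¬C)) unsat w.r.t. T
   apply at x₀: A⊑∀r.∃r.(B ⊔ C)
   open: L(x₀) ⊇ {A, B, ¬C, ∀r.¬A, ∀r.∃r.(B ⊔ C), …} (+ ∃-successors)
2. Hence (A ⊓ B) ⊑ (∀r.∃r.(B ⊔ C) ⊓ C): not entailed.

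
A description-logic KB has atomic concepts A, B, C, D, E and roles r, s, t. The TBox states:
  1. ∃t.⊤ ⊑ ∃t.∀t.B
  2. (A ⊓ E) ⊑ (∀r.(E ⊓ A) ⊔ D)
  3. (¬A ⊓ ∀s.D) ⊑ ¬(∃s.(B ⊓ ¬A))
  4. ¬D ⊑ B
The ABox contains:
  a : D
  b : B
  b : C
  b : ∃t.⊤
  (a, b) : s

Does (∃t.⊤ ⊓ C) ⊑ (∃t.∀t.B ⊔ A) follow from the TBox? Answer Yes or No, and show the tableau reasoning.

1. (∃t.⊤ ⊓ C) ⊑ (∃t.∀t.B ⊔ A)  ⇔  ((∃t.⊤ ⊓ C) ⊓ (∀t.∃t.¬B ⊓ ¬A)) unsat w.r.t. T
   all branches close; clash {B, ¬B} at an ∃-successor
2. Hence (∃t.⊤ ⊓ C) ⊑ (∃t.∀t.B ⊔ A): entailed.

Yes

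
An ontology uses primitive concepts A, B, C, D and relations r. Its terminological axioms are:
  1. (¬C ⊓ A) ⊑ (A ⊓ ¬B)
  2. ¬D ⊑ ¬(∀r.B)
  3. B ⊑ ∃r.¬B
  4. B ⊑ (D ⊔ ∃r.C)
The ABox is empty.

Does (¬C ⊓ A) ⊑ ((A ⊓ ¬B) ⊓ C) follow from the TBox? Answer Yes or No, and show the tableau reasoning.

1. (¬C ⊓ A) ⊑ ((A ⊓ ¬B) ⊓ C)  ⇔  ((¬C ⊓ A) ⊓ ((¬A ⊔ B) ⊔ ¬C)) unsat w.r.t. T
   apply at x₀: (¬C ⊓ A)⊑(A ⊓ ¬B)
   open: L(x₀) ⊇ {A, D, ¬B, ¬C}
2. Hence (¬C ⊓ A) ⊑ ((A ⊓ ¬B) ⊓ C): not entailed.

No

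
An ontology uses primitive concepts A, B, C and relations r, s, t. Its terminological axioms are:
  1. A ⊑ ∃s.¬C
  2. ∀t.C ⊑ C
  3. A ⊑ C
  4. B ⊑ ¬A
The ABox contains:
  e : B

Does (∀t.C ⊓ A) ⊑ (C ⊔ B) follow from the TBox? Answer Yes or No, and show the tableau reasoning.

1. (∀t.C ⊓ A) ⊑ (C ⊔ B)  ⇔  ((∀t.C ⊓ A) ⊓ (¬C ⊓ ¬B)) unsat w.r.t. T
   all branches close; clash {C, ¬C} at x₀
2. Hence (∀t.C ⊓ A) ⊑ (C ⊔ B): entailed.

Yes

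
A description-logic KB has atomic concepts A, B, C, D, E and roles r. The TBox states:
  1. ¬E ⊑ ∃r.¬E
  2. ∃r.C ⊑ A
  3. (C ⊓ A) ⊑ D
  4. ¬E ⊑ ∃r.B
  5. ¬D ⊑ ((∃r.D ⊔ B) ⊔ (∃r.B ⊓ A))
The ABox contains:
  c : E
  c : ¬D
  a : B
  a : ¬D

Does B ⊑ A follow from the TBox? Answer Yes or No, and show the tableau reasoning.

No

1. B ⊑ A  ⇔  (B ⊓ ¬A) unsat w.r.t. T
   open: L(x₀) ⊇ {B, D, E, ¬A, ∀r.¬C}
2. Hence B ⊑ A: not entailed.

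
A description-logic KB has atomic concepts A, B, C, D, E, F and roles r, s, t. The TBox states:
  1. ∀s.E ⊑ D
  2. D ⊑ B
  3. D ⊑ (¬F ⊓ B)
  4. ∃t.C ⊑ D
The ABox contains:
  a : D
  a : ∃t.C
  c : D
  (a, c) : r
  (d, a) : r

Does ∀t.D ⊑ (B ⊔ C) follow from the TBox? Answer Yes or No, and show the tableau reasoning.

1. ∀t.D ⊑ (B ⊔ C)  ⇔  (∀t.D ⊓ (¬B ⊓ ¬C)) unsat w.r.t. T
   open: L(x₀) ⊇ {¬B, ¬C, ¬D, ∀t.D, ∀t.¬C, …} (+ ∃-successors)
2. Hence ∀t.D ⊑ (B ⊔ C): not entailed.

No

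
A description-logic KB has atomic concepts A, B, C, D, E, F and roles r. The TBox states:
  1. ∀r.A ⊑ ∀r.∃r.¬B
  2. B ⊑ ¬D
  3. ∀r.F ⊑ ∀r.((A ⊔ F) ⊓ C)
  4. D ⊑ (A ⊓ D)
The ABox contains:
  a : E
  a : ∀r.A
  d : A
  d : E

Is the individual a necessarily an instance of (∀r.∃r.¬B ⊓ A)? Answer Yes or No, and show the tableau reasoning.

1. a : (∀r.∃r.¬B ⊓ A)?  L(a) = {E, ∀r.A} ∪ {(∃r.∀r.B ⊔ ¬A)}
   apply at a: ∀r.A⊑∀r.∃r.¬B
   open: L(a) ⊇ {E, ¬A, ¬B, ¬D, ∀r.A, …} (+ ∃-successors) — a ∉ (∀r.∃r.¬B ⊓ A) possible
2. Hence a : (∀r.∃r.¬B ⊓ A): not entailed.

No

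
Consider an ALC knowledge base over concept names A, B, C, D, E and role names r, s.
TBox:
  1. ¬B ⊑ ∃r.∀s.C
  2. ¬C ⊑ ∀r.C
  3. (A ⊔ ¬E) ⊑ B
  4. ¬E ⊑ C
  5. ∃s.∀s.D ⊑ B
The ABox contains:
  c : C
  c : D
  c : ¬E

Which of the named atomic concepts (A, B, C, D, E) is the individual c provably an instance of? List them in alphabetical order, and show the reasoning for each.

1. c : A?  L(c) = {C, D, ¬E} ∪ {¬A}
   open: L(c) ⊇ {B, C, D, ¬A, ¬E} — c ∉ A possible
2. c : B?  L(c) = {C, D, ¬E} ∪ {¬B}
   clash {B, ¬B} at c — c ∈ B
3. c : C?  L(c) = {C, D, ¬E} ∪ {¬C}
   clash {C, ¬C} at c — c ∈ C
4. c : D?  L(c) = {C, D, ¬E} ∪ {¬D}
   clash {D, ¬D} at c — c ∈ D
5. c : E?  L(c) = {C, D, ¬E} ∪ {¬E}
   open: L(c) ⊇ {B, C, D, ¬E} — c ∉ E possible
6. Entailed for c: {B, C, D}

{B, C, D}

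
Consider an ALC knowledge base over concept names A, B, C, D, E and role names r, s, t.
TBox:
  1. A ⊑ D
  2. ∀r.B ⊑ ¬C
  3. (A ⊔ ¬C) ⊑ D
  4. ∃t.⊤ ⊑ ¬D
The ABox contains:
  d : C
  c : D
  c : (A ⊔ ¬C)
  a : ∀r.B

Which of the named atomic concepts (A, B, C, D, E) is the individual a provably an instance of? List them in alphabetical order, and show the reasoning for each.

1. a : A?  L(a) = {∀r.B} ∪ {¬A}
   apply at a: ∀r.B⊑¬C
   open: L(a) ⊇ {D, ¬A, ¬C, ∀r.B, ∀t.⊥} — a ∉ A possible
2. a : B?  L(a) = {∀r.B} ∪ {¬B}
   apply at a: ∀r.B⊑¬C
   open: L(a) ⊇ {D, ¬A, ¬B, ¬C, ∀r.B, …} — a ∉ B possible
3. a : C?  L(a) = {∀r.B} ∪ {¬C}
   open: L(a) ⊇ {D, ¬A, ¬C, ∀r.B, ∀t.⊥} — a ∉ C possible
4. a : D?  L(a) = {∀r.B} ∪ {¬D}
   clash {D, ¬D} at a — a ∈ D
5. a : E?  L(a) = {∀r.B} ∪ {¬E}
   apply at a: ∀r.B⊑¬C
   open: L(a) ⊇ {D, ¬A, ¬C, ¬E, ∀r.B, …} — a ∉ E possible
6. Entailed for a: {D}

{D}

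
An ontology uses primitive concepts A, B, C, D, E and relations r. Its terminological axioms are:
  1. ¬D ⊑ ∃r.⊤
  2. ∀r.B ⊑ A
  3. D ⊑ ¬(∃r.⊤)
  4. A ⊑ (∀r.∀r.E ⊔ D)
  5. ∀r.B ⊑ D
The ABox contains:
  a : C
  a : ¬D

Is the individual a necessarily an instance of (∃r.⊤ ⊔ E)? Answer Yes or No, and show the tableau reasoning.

Yes

1. a : (∃r.⊤ ⊔ E)?  L(a) = {C, ¬D} ∪ {(∀r.⊥ ⊓ ¬E)}
   clash {D, ¬D} at a — a ∈ (∃r.⊤ ⊔ E)
2. Hence a : (∃r.⊤ ⊔ E): entailed.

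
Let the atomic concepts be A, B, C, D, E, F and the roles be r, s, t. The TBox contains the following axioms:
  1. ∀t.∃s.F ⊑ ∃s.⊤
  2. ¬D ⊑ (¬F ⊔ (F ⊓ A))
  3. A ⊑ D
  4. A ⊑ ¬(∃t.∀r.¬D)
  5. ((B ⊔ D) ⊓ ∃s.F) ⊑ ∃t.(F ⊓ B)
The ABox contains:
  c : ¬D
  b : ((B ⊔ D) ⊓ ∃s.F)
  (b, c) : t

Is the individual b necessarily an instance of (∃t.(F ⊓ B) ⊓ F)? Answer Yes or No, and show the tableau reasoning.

No

1. b : (∃t.(F ⊓ B) ⊓ F)?  L(b) = {((B ⊔ D) ⊓ ∃s.F)} ∪ {(∀t.(¬F ⊔ ¬B) ⊔ ¬F)}
   apply at b: ((B ⊔ D) ⊓ ∃s.F)⊑∃t.(F ⊓ B)
   open: L(b) ⊇ {B, D, ¬A, ¬F, ∃s.F, …} (+ ∃-successors) — b ∉ (∃t.(F ⊓ B) ⊓ F) possible
2. Hence b : (∃t.(F ⊓ B) ⊓ F): not entailed.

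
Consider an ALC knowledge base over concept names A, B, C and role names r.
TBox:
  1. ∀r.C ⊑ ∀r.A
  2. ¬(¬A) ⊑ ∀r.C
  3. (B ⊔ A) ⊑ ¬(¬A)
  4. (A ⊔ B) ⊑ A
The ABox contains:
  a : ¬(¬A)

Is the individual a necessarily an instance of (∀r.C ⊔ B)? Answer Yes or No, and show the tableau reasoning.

1. a : (∀r.C ⊔ B)?  L(a) = {¬(¬A)} ∪ {(∃r.¬C ⊓ ¬B)}
   clash {C, ¬C} at an ∃-successor — a ∈ (∀r.C ⊔ B)
2. Hence a : (∀r.C ⊔ B): entailed.

Yes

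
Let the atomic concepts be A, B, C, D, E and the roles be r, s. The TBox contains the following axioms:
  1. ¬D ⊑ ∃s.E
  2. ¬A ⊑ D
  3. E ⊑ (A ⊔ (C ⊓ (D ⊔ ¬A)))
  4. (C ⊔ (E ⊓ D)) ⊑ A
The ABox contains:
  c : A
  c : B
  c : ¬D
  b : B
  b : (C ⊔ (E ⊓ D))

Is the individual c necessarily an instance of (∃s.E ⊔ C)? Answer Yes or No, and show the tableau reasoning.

1. c : (∃s.E ⊔ C)?  L(c) = {A, B, ¬D} ∪ {(∀s.¬E ⊓ ¬C)}
   clash {E, ¬E} at an ∃-successor — c ∈ (∃s.E ⊔ C)
2. Hence c : (∃s.E ⊔ C): entailed.

Yes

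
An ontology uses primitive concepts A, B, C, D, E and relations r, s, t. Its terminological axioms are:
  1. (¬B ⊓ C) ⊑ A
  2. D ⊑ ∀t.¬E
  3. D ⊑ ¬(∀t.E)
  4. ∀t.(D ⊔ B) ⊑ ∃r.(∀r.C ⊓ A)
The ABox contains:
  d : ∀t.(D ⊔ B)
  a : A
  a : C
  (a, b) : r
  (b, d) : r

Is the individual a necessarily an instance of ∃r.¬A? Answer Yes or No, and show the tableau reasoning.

No

1. a : ∃r.¬A?  L(a) = {A, C} ∪ {∀r.A}
   open: L(a) ⊇ {A, C, ¬D, ∀r.A, ∃t.(¬D ⊓ ¬B)} (+ ∃-successors) — a ∉ ∃r.¬A possible
2. Hence a : ∃r.¬A: not entailed.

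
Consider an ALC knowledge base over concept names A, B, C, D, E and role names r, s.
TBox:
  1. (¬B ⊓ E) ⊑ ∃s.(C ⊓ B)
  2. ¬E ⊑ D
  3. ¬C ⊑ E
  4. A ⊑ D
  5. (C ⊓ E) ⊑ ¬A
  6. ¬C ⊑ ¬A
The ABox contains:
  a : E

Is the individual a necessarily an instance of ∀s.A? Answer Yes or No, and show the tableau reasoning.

1. a : ∀s.A?  L(a) = {E} ∪ {∃s.¬A}
   open: L(a) ⊇ {B, C, E, ¬A, ∃s.¬A} (+ ∃-successors) — a ∉ ∀s.A possible
2. Hence a : ∀s.A: not entailed.

No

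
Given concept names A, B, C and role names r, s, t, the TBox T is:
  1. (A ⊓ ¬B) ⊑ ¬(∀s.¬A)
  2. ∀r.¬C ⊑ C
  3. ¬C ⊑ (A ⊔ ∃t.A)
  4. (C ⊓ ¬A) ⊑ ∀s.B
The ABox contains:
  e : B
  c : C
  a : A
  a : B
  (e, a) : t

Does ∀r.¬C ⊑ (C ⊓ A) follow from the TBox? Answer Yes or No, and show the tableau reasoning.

No

1. ∀r.¬C ⊑ (C ⊓ A)  ⇔  (∀r.¬C ⊓ (¬C ⊔ ¬A)) unsat w.r.t. T
   apply at x₀: ∀r.¬C⊑C
   open: L(x₀) ⊇ {C, ¬A, ∀r.¬C, ∀s.B}
2. Hence ∀r.¬C ⊑ (C ⊓ A): not entailed.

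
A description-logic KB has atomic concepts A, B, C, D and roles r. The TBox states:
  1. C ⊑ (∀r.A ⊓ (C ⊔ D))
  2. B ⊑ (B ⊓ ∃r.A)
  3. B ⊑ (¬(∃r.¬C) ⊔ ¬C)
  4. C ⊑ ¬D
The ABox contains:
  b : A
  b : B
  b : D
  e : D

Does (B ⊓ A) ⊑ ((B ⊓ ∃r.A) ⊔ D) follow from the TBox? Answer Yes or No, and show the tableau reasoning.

1. (B ⊓ A) ⊑ ((B ⊓ ∃r.A) ⊔ D)  ⇔  ((B ⊓ A) ⊓ ((¬B ⊔ ∀r.¬A) ⊓ ¬D)) unsat w.r.t. T
   all branches close; clash {A, ¬A} at an ∃-successor
2. Hence (B ⊓ A) ⊑ ((B ⊓ ∃r.A) ⊔ D): entailed.

Yes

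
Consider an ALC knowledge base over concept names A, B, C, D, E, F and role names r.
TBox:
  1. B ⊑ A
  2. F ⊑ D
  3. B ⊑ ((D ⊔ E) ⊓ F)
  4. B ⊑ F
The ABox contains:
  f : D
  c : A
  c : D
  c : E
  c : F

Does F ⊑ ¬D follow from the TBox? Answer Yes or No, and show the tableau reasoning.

1. F ⊑ ¬D  ⇔  (F ⊓ D) unsat w.r.t. T
   open: L(x₀) ⊇ {D, F, ¬B}
2. Hence F ⊑ ¬D: not entailed.

No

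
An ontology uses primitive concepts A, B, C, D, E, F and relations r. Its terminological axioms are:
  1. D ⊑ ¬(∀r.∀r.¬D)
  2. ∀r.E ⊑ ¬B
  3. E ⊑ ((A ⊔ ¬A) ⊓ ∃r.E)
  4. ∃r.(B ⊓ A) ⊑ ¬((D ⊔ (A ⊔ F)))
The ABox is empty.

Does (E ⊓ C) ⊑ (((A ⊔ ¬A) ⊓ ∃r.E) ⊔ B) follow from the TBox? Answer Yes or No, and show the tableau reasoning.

1. (E ⊓ C) ⊑ (((A ⊔ ¬A) ⊓ ∃r.E) ⊔ B)  ⇔  ((E ⊓ C) ⊓ (((¬A ⊓ A) ⊔ ∀r.¬E) ⊓ ¬B)) unsat w.r.t. T
   all branches close; clash {E, ¬E} at an ∃-successor
2. Hence (E ⊓ C) ⊑ (((A ⊔ ¬A) ⊓ ∃r.E) ⊔ B): entailed.

Yes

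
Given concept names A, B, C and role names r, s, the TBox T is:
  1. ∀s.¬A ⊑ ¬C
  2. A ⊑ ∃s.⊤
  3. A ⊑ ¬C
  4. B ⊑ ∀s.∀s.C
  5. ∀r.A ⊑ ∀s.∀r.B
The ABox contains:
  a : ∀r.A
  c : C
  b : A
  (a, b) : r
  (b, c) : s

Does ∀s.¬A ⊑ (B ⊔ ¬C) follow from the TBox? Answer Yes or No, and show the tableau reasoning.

Yes

1. ∀s.¬A ⊑ (B ⊔ ¬C)  ⇔  (∀s.¬A ⊓ (¬B ⊓ C)) unsat w.r.t. T
   all branches close; clash {C, ¬C} at x₀
2. Hence ∀s.¬A ⊑ (B ⊔ ¬C): entailed.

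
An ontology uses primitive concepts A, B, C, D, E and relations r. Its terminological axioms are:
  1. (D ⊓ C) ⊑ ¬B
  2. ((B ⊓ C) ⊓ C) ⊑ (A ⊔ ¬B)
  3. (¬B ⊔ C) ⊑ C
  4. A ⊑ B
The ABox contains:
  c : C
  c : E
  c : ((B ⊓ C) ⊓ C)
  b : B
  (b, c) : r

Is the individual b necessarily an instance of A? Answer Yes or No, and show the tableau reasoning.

1. b : A?  L(b) = {B} ∪ {¬A}
   open: L(b) ⊇ {B, ¬A, ¬C} — b ∉ A possible
2. Hence b : A: not entailed.

No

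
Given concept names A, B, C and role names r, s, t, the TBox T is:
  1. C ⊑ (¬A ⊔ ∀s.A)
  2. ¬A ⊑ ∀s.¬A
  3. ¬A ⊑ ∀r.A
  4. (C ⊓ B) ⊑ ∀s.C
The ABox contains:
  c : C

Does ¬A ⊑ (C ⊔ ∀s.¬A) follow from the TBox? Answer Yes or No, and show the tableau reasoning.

Yes

1. ¬A ⊑ (C ⊔ ∀s.¬A)  ⇔  (¬A ⊓ (¬C ⊓ ∃s.A)) unsat w.r.t. T
   all branches close; clash {A, ¬A} at an ∃-successor
2. Hence ¬A ⊑ (C ⊔ ∀s.¬A): entailed.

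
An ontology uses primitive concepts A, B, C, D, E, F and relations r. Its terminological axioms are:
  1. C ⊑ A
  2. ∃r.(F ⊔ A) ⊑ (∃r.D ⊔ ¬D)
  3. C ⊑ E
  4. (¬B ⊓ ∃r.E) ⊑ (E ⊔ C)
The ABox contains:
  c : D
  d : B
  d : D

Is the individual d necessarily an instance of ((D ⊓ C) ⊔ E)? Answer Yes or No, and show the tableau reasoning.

1. d : ((D ⊓ C) ⊔ E)?  L(d) = {B, D} ∪ {((¬D ⊔ ¬C) ⊓ ¬E)}
   open: L(d) ⊇ {B, D, ¬C, ¬E, ∀r.(¬F ⊓ ¬A)} — d ∉ ((D ⊓ C) ⊔ E) possible
2. Hence d : ((D ⊓ C) ⊔ E): not entailed.

No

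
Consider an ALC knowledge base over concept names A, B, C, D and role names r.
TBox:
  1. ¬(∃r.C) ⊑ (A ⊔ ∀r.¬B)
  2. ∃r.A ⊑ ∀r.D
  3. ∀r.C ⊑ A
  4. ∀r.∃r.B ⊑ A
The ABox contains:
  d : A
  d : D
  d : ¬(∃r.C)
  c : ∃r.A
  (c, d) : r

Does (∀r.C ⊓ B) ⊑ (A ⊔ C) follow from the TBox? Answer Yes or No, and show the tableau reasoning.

1. (∀r.C ⊓ B) ⊑ (A ⊔ C)  ⇔  ((∀r.C ⊓ B) ⊓ (¬A ⊓ ¬C)) unsat w.r.t. T
   all branches close; clash {A, ¬A} at x₀
2. Hence (∀r.C ⊓ B) ⊑ (A ⊔ C): entailed.

Yes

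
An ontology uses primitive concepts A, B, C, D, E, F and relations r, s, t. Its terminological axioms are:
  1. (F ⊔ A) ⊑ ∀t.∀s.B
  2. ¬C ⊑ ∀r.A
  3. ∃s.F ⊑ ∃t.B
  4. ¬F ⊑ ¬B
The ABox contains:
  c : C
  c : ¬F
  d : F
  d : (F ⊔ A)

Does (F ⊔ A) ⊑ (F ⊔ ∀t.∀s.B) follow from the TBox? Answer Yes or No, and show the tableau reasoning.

Yes

1. (F ⊔ A) ⊑ (F ⊔ ∀t.∀s.B)  ⇔  ((F ⊔ A) ⊓ (¬F ⊓ ∃t.∃s.¬B)) unsat w.r.t. T
   all branches close; clash {B, ¬B} at an ∃-successor
2. Hence (F ⊔ A) ⊑ (F ⊔ ∀t.∀s.B): entailed.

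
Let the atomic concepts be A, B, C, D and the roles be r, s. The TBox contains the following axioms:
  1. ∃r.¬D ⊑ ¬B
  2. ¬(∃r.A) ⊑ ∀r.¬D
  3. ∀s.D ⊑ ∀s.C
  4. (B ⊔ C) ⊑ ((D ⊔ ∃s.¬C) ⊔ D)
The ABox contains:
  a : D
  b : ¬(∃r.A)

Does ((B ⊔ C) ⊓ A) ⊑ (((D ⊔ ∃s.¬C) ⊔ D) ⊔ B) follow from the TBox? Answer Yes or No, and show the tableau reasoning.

1. ((B ⊔ C) ⊓ A) ⊑ (((D ⊔ ∃s.¬C) ⊔ D) ⊔ B)  ⇔  (((B ⊔ C) ⊓ A) ⊓ (((¬D ⊓ ∀s.C) ⊓ ¬D) ⊓ ¬B)) unsat w.r.t. T
   all branches close; clash {D, ¬D} at x₀
2. Hence ((B ⊔ C) ⊓ A) ⊑ (((D ⊔ ∃s.¬C) ⊔ D) ⊔ B): entailed.

Yes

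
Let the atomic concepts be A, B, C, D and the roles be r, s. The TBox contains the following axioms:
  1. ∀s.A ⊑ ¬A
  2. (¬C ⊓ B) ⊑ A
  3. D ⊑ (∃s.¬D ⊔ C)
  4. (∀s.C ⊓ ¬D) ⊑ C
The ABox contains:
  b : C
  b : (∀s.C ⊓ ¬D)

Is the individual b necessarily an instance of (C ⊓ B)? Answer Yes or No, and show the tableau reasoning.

No

1. b : (C ⊓ B)?  L(b) = {C, (∀s.C ⊓ ¬D)} ∪ {(¬C ⊔ ¬B)}
   open: L(b) ⊇ {C, ¬B, ¬D, ∀s.C, ∃s.¬A} (+ ∃-successors) — b ∉ (C ⊓ B) possible
2. Hence b : (C ⊓ B): not entailed.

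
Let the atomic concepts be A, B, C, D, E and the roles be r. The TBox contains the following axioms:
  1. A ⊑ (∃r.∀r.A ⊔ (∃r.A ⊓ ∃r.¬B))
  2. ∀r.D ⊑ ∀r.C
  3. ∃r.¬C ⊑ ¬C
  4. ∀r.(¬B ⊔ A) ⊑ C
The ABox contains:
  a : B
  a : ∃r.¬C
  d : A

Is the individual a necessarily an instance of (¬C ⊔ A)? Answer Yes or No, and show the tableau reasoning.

1. a : (¬C ⊔ A)?  L(a) = {B, ∃r.¬C} ∪ {(C ⊓ ¬A)}
   clash {C, ¬C} at a — a ∈ (¬C ⊔ A)
2. Hence a : (¬C ⊔ A): entailed.

Yes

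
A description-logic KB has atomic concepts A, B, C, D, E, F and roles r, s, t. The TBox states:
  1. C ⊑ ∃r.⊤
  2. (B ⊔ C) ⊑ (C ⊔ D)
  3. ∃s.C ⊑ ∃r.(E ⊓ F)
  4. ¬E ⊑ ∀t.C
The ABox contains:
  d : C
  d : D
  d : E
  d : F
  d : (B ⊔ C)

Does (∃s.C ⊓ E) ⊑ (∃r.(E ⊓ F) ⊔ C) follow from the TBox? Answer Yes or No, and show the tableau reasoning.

Yes

1. (∃s.C ⊓ E) ⊑ (∃r.(E ⊓ F) ⊔ C)  ⇔  ((∃s.C ⊓ E) ⊓ (∀r.(¬E ⊔ ¬F) ⊓ ¬C)) unsat w.r.t. T
   all branches close; clash {F, ¬F} at an ∃-successor
2. Hence (∃s.C ⊓ E) ⊑ (∃r.(E ⊓ F) ⊔ C): entailed.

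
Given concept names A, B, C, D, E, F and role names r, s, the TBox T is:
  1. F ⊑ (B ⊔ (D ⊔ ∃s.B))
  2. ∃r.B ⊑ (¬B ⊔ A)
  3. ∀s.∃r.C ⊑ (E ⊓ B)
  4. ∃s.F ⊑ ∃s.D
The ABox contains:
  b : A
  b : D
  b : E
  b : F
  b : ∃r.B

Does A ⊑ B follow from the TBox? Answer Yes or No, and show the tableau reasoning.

1. A ⊑ B  ⇔  (A ⊓ ¬B) unsat w.r.t. T
   open: L(x₀) ⊇ {A, ¬B, ¬F, ∀r.¬B, ∀s.¬F, …} (+ ∃-successors)
2. Hence A ⊑ B: not entailed.

No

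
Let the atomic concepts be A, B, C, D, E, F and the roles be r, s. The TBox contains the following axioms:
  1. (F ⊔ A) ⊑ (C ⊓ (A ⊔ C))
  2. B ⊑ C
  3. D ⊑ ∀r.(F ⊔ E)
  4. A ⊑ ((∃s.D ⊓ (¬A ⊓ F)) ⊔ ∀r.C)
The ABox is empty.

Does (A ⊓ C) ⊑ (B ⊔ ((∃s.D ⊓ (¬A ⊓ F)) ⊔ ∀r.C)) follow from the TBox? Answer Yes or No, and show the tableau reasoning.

Yes

1. (A ⊓ C) ⊑ (B ⊔ ((∃s.D ⊓ (¬A ⊓ F)) ⊔ ∀r.C))  ⇔  ((A ⊓ C) ⊓ (¬B ⊓ ((∀s.¬D ⊔ (A ⊔ ¬F)) ⊓ ∃r.¬C))) unsat w.r.t. T
   all branches close; clash {C, ¬C} at an ∃-successor
2. Hence (A ⊓ C) ⊑ (B ⊔ ((∃s.D ⊓ (¬A ⊓ F)) ⊔ ∀r.C)): entailed.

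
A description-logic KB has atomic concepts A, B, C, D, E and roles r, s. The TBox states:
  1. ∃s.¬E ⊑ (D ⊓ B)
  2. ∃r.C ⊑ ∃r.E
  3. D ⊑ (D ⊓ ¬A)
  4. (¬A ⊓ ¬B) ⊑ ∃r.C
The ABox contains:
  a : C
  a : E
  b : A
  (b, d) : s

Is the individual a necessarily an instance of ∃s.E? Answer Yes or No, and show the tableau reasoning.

1. a : ∃s.E?  L(a) = {C, E} ∪ {∀s.¬E}
   open: L(a) ⊇ {A, C, E, ¬D, ∀r.¬C, …} — a ∉ ∃s.E possible
2. Hence a : ∃s.E: not entailed.

No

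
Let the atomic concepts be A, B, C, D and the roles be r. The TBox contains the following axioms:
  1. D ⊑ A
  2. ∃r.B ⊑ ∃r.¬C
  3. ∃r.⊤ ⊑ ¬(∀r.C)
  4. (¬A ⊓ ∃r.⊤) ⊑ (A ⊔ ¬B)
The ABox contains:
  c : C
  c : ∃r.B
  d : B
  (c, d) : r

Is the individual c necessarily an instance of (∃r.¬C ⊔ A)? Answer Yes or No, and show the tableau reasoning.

Yes

1. c : (∃r.¬C ⊔ A)?  L(c) = {C, ∃r.B} ∪ {(∀r.C ⊓ ¬A)}
   clash {A, ¬A} at c — c ∈ (∃r.¬C ⊔ A)
2. Hence c : (∃r.¬C ⊔ A): entailed.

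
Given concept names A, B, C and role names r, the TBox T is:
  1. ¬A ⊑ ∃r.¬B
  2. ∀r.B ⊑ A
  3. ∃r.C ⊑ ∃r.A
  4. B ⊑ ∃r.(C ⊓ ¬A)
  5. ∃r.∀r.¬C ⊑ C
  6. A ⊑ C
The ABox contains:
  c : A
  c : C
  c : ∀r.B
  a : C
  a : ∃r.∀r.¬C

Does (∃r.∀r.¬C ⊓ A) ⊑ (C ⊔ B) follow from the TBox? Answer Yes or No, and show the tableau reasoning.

Yes

1. (∃r.∀r.¬C ⊓ A) ⊑ (C ⊔ B)  ⇔  ((∃r.∀r.¬C ⊓ A) ⊓ (¬C ⊓ ¬B)) unsat w.r.t. T
   all branches close; clash {C, ¬C} at x₀
2. Hence (∃r.∀r.¬C ⊓ A) ⊑ (C ⊔ B): entailed.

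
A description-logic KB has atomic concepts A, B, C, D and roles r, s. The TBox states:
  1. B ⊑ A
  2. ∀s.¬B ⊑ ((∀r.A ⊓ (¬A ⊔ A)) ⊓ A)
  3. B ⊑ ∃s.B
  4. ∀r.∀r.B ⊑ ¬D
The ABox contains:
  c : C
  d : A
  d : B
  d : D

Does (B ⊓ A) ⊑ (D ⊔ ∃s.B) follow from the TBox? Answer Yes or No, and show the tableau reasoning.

1. (B ⊓ A) ⊑ (D ⊔ ∃s.B)  ⇔  ((B ⊓ A) ⊓ (¬D ⊓ ∀s.¬B)) unsat w.r.t. T
   all branches close; clash {B, ¬B} at an ∃-successor
2. Hence (B ⊓ A) ⊑ (D ⊔ ∃s.B): entailed.

Yes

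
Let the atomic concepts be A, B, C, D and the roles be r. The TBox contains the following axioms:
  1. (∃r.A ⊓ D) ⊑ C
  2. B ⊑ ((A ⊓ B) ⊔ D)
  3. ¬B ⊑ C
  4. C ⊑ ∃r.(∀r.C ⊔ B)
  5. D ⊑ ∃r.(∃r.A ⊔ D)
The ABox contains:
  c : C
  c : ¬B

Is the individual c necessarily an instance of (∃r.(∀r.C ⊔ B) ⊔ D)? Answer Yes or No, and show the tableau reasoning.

Yes

1. c : (∃r.(∀r.C ⊔ B) ⊔ D)?  L(c) = {C, ¬B} ∪ {(∀r.(∃r.¬C ⊓ ¬B) ⊓ ¬D)}
   clash {B, ¬B} at an ∃-successor — c ∈ (∃r.(∀r.C ⊔ B) ⊔ D)
2. Hence c : (∃r.(∀r.C ⊔ B) ⊔ D): entailed.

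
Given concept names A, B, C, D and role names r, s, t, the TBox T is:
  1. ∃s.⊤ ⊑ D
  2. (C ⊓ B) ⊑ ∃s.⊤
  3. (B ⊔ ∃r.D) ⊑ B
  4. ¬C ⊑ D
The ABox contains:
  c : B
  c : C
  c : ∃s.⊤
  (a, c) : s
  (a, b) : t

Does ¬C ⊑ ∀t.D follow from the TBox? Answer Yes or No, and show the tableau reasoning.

No

1. ¬C ⊑ ∀t.D  ⇔  (¬C ⊓ ∃t.¬D) unsat w.r.t. T
   apply at x₀: ¬C⊑D
   open: L(x₀) ⊇ {D, ¬B, ¬C, ∀r.¬D, ∃t.¬D} (+ ∃-successors)
2. Hence ¬C ⊑ ∀t.D: not entailed.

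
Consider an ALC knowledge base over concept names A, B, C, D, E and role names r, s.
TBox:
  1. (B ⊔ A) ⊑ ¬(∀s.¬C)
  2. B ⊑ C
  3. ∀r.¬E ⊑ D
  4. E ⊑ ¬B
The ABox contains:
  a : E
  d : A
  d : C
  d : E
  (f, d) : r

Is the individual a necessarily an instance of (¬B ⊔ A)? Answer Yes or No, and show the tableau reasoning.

Yes

1. a : (¬B ⊔ A)?  L(a) = {E} ∪ {(B ⊓ ¬A)}
   clash {B, ¬B} at a — a ∈ (¬B ⊔ A)
2. Hence a : (¬B ⊔ A): entailed.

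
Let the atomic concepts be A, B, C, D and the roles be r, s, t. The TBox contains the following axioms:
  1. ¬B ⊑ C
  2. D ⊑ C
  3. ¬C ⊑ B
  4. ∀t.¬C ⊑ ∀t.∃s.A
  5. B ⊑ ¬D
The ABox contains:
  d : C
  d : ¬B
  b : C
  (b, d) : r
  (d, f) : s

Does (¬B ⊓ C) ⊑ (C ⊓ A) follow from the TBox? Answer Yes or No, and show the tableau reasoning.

No

1. (¬B ⊓ C) ⊑ (C ⊓ A)  ⇔  ((¬B ⊓ C) ⊓ (¬C ⊔ ¬A)) unsat w.r.t. T
   open: L(x₀) ⊇ {C, ¬A, ¬B, ∃t.C} (+ ∃-successors)
2. Hence (¬B ⊓ C) ⊑ (C ⊓ A): not entailed.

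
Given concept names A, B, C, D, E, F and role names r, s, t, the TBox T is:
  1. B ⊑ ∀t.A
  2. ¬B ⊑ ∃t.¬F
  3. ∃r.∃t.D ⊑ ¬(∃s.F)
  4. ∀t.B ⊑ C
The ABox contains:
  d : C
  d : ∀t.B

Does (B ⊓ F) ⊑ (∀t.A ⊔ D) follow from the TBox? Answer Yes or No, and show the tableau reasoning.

Yes

1. (B ⊓ F) ⊑ (∀t.A ⊔ D)  ⇔  ((B ⊓ F) ⊓ (∃t.¬A ⊓ ¬D)) unsat w.r.t. T
   all branches close; clash {A, ¬A} at an ∃-successor
2. Hence (B ⊓ F) ⊑ (∀t.A ⊔ D): entailed.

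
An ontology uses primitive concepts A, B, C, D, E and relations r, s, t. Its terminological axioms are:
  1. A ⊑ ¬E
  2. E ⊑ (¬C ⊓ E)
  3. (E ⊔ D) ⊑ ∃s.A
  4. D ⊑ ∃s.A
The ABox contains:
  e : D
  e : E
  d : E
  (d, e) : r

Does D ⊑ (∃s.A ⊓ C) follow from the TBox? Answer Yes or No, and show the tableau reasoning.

1. D ⊑ (∃s.A ⊓ C)  ⇔  (D ⊓ (∀s.¬A ⊔ ¬C)) unsat w.r.t. T
   apply at x₀: D⊑∃s.A
   open: L(x₀) ⊇ {D, ¬A, ¬C, ¬E, ∃s.A} (+ ∃-successors)
2. Hence D ⊑ (∃s.A ⊓ C): not entailed.

No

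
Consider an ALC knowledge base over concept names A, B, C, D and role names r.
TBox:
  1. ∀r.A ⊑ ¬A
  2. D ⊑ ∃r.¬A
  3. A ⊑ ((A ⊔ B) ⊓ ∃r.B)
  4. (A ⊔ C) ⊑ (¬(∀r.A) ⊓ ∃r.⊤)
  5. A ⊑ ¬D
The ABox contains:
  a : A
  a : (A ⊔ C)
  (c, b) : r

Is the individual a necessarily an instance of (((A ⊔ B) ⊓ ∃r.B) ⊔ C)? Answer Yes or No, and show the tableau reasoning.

1. a : (((A ⊔ B) ⊓ ∃r.B) ⊔ C)?  L(a) = {A, (A ⊔ C)} ∪ {(((¬A ⊓ ¬B) ⊔ ∀r.¬B) ⊓ ¬C)}
   clash {A, ¬A} at a — a ∈ (((A ⊔ B) ⊓ ∃r.B) ⊔ C)
2. Hence a : (((A ⊔ B) ⊓ ∃r.B) ⊔ C): entailed.

Yes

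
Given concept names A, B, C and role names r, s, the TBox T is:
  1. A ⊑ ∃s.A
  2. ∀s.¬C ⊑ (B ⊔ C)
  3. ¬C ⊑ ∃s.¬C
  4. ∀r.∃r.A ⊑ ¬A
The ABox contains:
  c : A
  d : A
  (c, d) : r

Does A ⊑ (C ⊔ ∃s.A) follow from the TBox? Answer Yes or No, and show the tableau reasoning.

Yes

1. A ⊑ (C ⊔ ∃s.A)  ⇔  (A ⊓ (¬C ⊓ ∀s.¬A)) unsat w.r.t. T
   all branches close; clash {C, ¬C} at x₀
2. Hence A ⊑ (C ⊔ ∃s.A): entailed.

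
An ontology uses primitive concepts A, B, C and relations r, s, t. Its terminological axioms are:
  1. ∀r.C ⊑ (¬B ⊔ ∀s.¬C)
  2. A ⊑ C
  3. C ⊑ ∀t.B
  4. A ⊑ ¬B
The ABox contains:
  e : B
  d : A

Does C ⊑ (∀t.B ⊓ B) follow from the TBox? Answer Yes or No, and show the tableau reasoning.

1. C ⊑ (∀t.B ⊓ B)  ⇔  (C ⊓ (∃t.¬B ⊔ ¬B)) unsat w.r.t. T
   apply at x₀: C⊑∀t.B
   open: L(x₀) ⊇ {C, ¬A, ¬B, ∀t.B, ∃r.¬C} (+ ∃-successors)
2. Hence C ⊑ (∀t.B ⊓ B): not entailed.

No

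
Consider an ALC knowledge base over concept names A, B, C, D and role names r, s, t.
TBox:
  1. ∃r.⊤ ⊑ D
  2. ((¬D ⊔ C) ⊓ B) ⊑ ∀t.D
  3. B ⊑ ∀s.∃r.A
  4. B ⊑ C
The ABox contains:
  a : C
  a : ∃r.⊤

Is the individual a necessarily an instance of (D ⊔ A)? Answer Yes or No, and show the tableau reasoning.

1. a : (D ⊔ A)?  L(a) = {C, ∃r.⊤} ∪ {(¬D ⊓ ¬A)}
   clash {D, ¬D} at a — a ∈ (D ⊔ A)
2. Hence a : (D ⊔ A): entailed.

Yes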